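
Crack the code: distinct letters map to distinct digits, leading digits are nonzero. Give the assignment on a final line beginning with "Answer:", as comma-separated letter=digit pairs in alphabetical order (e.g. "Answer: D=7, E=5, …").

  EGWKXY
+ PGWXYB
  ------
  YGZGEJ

Step 1. [col 1: Y + B ≡ J (mod 10)] B=1 is one option consistent with column 1 (Y + B ≡ J (mod 10), carry-in 0) — take it ⇒ B=1.
Step 2. [col 1: Y + B ≡ J (mod 10)] several values work for Y in column 1 (Y + B ≡ J (mod 10), carry-in 0); try Y=8. So Y=8.
Step 3. [col 1: Y + B ≡ J (mod 10)] column 1 reads Y+B+carry(0)=J with Y=8, B=1; with digits 1,8 already taken and all letters distinct, the only value for J is 9. So J=9.
Step 4. [col 2: X + Y ≡ E (mod 10)] several values work for E in column 2 (X + Y ≡ E (mod 10), carry-in 0); try E=2 ⇒ E=2.
Step 5. [col 2: X + Y ≡ E (mod 10)] in column 2 we have X+Y≡E with carry-in 0; given Y=8, E=2 and digits 1,2,8,9 already taken and all letters distinct, that pins X to 4. So X=4.
Step 6. [col 3: K + X ≡ G (mod 10)] G=0 is one option consistent with column 3 (K + X ≡ G (mod 10), carry-in 1) — take it ⇒ G=0.
Step 7. [col 3: K + X ≡ G (mod 10)] column 3: given X=4, G=0, carry-in 1, and digits 0,1,2,4,8,9 already taken and all letters distinct, K+X≡G (mod 10) forces K=5. So K=5.
Step 8. [col 4: W + W ≡ Z (mod 10)] no forcing yet in column 4 (carry-in 1); W=3 is free and consistent — try it, so W=3.
Step 9. [col 4: W + W ≡ Z (mod 10)] column 4: given W=3, carry-in 1, and digits 0,1,2,3,4,5,8,9 already taken and all letters distinct, W+W≡Z (mod 10) forces Z=7. So Z=7.
Step 10. [col 6: E + P ≡ Y (mod 10)] from column 6 (E=2, Y=8, carry-in 0, digits 0,1,2,3,4,5,7,8,9 already taken and all letters distinct): P must equal 6, so P=6.

Answer: B=1, E=2, G=0, J=9, K=5, P=6, W=3, X=4, Y=8, Z=7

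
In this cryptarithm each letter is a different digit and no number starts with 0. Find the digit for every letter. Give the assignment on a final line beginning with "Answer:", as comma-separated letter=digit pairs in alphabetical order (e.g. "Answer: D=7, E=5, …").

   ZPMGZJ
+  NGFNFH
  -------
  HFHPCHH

Step 1. [col 1: J + H ≡ H (mod 10)] in column 1 we have J+H≡H with carry-in 0; given nothing yet and all letters distinct, none taken yet, that pins J to 0 ⇒ J=0.
Step 2. [col 1: J + H ≡ H (mod 10)] several values work for H in column 1 (J + H ≡ H (mod 10), carry-in 0); try H=1. So H=1.
Step 3. [col 2: Z + F ≡ H (mod 10)] no forcing yet in column 2 (carry-in 0); Z=8 is free and consistent — try it, so Z=8.
Step 4. [col 2: Z + F ≡ H (mod 10)] column 2: given Z=8, H=1, carry-in 0, and digits 0,1,8 already taken and all letters distinct, Z+F≡H (mod 10) forces F=3 ⇒ F=3.
Step 5. [col 3: G + N ≡ C (mod 10)] column 3 (G + N ≡ C (mod 10), carry-in 1) doesn't pin C yet; pick C=7 and continue, so C=7.
Step 6. [col 3: G + N ≡ C (mod 10)] several values work for N in column 3 (G + N ≡ C (mod 10), carry-in 1); try N=4 ⇒ N=4.
Step 7. [col 3: G + N ≡ C (mod 10)] column 3: given N=4, C=7, carry-in 1, and digits 0,1,3,4,7,8 already taken and all letters distinct, G+N≡C (mod 10) forces G=2, so G=2.
Step 8. [col 4: M + F ≡ P (mod 10)] column 4: given F=3, carry-in 0, and digits 0,1,2,3,4,7,8 already taken and all letters distinct, M+F≡P (mod 10) forces M=6 ⇒ M=6.
Step 9. [col 4: M + F ≡ P (mod 10)] column 4: given M=6, F=3, carry-in 0, and digits 0,1,2,3,4,6,7,8 already taken and all letters distinct, M+F≡P (mod 10) forces P=9 ⇒ P=9.

Answer: C=7, F=3, G=2, H=1, J=0, M=6, N=4, P=9, Z=8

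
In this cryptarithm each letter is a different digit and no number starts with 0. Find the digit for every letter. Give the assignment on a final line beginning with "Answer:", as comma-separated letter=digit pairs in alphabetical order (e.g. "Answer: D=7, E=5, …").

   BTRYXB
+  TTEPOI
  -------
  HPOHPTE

Step 1. [H] H is the leading digit of a 7-digit sum of two 6-digit numbers; the final carry is exactly 1, so H=1.
Step 2. [col 1: B + I ≡ E (mod 10)] several values work for B in column 1 (B + I ≡ E (mod 10), carry-in 0); try B=8, so B=8.
Step 3. [col 1: B + I ≡ E (mod 10)] I=9 is one option consistent with column 1 (B + I ≡ E (mod 10), carry-in 0) — take it, so I=9.
Step 4. [col 1: B + I ≡ E (mod 10)] column 1: given B=8, I=9, carry-in 0, and digits 1,8,9 already taken and all letters distinct, B+I≡E (mod 10) forces E=7, so E=7.
Step 5. [col 2: X + O ≡ T (mod 10)] no forcing yet in column 2 (carry-in 1); O=3 is free and consistent — try it. So O=3.
Step 6. [col 2: X + O ≡ T (mod 10)] no forcing yet in column 2 (carry-in 1); X=2 is free and consistent — try it ⇒ X=2.
Step 7. [col 2: X + O ≡ T (mod 10)] from column 2 (X=2, O=3, carry-in 1, digits 1,2,3,7,8,9 already taken and all letters distinct): T must equal 6. So T=6.
Step 8. [col 3: Y + P ≡ P (mod 10)] in column 3 we have Y+P≡P with carry-in 0; given nothing yet and digits 1,2,3,6,7,8,9 already taken and all letters distinct, that pins Y to 0. So Y=0.
Step 9. [col 3: Y + P ≡ P (mod 10)] P=5 is one option consistent with column 3 (Y + P ≡ P (mod 10), carry-in 0) — take it. So P=5.
Step 10. [col 4: R + E ≡ H (mod 10)] in column 4 we have R+E≡H with carry-in 0; given E=7, H=1 and digits 0,1,2,3,5,6,7,8,9 already taken and all letters distinct, that pins R to 4. So R=4.

Answer: B=8, E=7, H=1, I=9, O=3, P=5, R=4, T=6, X=2, Y=0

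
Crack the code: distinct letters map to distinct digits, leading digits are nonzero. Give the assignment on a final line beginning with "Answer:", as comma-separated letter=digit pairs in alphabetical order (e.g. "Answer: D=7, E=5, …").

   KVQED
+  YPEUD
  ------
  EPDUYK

Step 1. [E] the sum has 6 digits but both addends have 5; that extra leading digit E is the final carry, namely 1. So E=1.
Step 2. [col 1: D + D ≡ K (mod 10)] several values work for K in column 1 (D + D ≡ K (mod 10), carry-in 0); try K=4, so K=4.
Step 3. [col 1: D + D ≡ K (mod 10)] D=2 is one option consistent with column 1 (D + D ≡ K (mod 10), carry-in 0) — take it. So D=2.
Step 4. [col 2: E + U ≡ Y (mod 10)] no forcing yet in column 2 (carry-in 0); Y=8 is free and consistent — try it, so Y=8.
Step 5. [col 2: E + U ≡ Y (mod 10)] from column 2 (E=1, Y=8, carry-in 0, digits 1,2,4,8 already taken and all letters distinct): U must equal 7, so U=7.
Step 6. [col 3: Q + E ≡ U (mod 10)] column 3 reads Q+E+carry(0)=U with E=1, U=7; with digits 1,2,4,7,8 already taken and all letters distinct, the only value for Q is 6 ⇒ Q=6.
Step 7. [col 4: V + P ≡ D (mod 10)] column 4 (V + P ≡ D (mod 10), carry-in 0) doesn't pin V yet; pick V=9 and continue. So V=9.
Step 8. [col 4: V + P ≡ D (mod 10)] in column 4 we have V+P≡D with carry-in 0; given V=9, D=2 and digits 1,2,4,6,7,8,9 already taken and all letters distinct, that pins P to 3, so P=3.

Answer: D=2, E=1, K=4, P=3, Q=6, U=7, V=9, Y=8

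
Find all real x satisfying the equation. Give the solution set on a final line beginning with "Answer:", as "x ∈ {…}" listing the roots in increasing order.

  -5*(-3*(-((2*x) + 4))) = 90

Step 1. [-5*(-3*(-((2*x) + 4))) = 90] -5 out front; divide by -5, so div: -3*(-((2*x) + 4)) = -18.
Step 2. [-3*(-((2*x) + 4)) = -18] LHS = -3·(…); ÷-3 both sides. So div: -((2*x) + 4) = 6.
Step 3. [-((2*x) + 4) = 6] leading − — multiply by −1. So neg: (2*x) + 4 = -6.
Step 4. [(2*x) + 4 = -6] subtract 4: x sits inside (… + 4), so sub: 2*x = -10.
Step 5. [2*x = -10] 2·(inner) — divide through by 2. So div: x = -5.

Answer: x ∈ {-5}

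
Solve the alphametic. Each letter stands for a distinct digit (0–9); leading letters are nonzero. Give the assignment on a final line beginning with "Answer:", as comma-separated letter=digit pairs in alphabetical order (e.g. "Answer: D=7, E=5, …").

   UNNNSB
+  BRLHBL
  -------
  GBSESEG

Step 1. [col 1: B + L ≡ G (mod 10)] no forcing yet in column 1 (carry-in 0); B=3 is free and consistent — try it ⇒ B=3.
Step 2. [col 1: B + L ≡ G (mod 10)] several values work for L in column 1 (B + L ≡ G (mod 10), carry-in 0); try L=8, so L=8.
Step 3. [col 1: B + L ≡ G (mod 10)] column 1 reads B+L+carry(0)=G with B=3, L=8; with digits 3,8 already taken and all letters distinct, the only value for G is 1. So G=1.
Step 4. [col 2: S + B ≡ E (mod 10)] several values work for S in column 2 (S + B ≡ E (mod 10), carry-in 1); try S=2 ⇒ S=2.
Step 5. [col 2: S + B ≡ E (mod 10)] from column 2 (S=2, B=3, carry-in 1, digits 1,2,3,8 already taken and all letters distinct): E must equal 6, so E=6.
Step 6. [col 3: N + H ≡ S (mod 10)] several values work for H in column 3 (N + H ≡ S (mod 10), carry-in 0); try H=5 ⇒ H=5.
Step 7. [col 3: N + H ≡ S (mod 10)] from column 3 (H=5, S=2, carry-in 0, digits 1,2,3,5,6,8 already taken and all letters distinct): N must equal 7, so N=7.
Step 8. [col 5: N + R ≡ S (mod 10)] from column 5 (N=7, S=2, carry-in 1, digits 1,2,3,5,6,7,8 already taken and all letters distinct): R must equal 4, so R=4.
Step 9. [col 6: U + B ≡ B (mod 10)] column 6: given B=3, carry-in 1, and digits 1,2,3,4,5,6,7,8 already taken and all letters distinct, U+B≡B (mod 10) forces U=9. So U=9.

Answer: B=3, E=6, G=1, H=5, L=8, N=7, R=4, S=2, U=9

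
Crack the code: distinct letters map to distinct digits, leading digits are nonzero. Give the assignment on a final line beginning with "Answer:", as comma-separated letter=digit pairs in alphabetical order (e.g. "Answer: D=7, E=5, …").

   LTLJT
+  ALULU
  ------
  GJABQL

Step 1. [col 1: T + U ≡ L (mod 10)] column 1 (T + U ≡ L (mod 10), carry-in 0) doesn't pin T yet; pick T=8 and continue. So T=8.
Step 2. [col 1: T + U ≡ L (mod 10)] no forcing yet in column 1 (carry-in 0); U=7 is free and consistent — try it. So U=7.
Step 3. [G] G is the leading digit of a 6-digit sum of two 5-digit numbers; the final carry is exactly 1 ⇒ G=1.
Step 4. [col 1: T + U ≡ L (mod 10)] column 1: given T=8, U=7, carry-in 0, and digits 1,7,8 already taken and all letters distinct, T+U≡L (mod 10) forces L=5. So L=5.
Step 5. [col 2: J + L ≡ Q (mod 10)] J=0 is one option consistent with column 2 (J + L ≡ Q (mod 10), carry-in 1) — take it. So J=0.
Step 6. [col 2: J + L ≡ Q (mod 10)] column 2: given J=0, L=5, carry-in 1, and digits 0,1,5,7,8 already taken and all letters distinct, J+L≡Q (mod 10) forces Q=6. So Q=6.
Step 7. [col 3: L + U ≡ B (mod 10)] in column 3 we have L+U≡B with carry-in 0; given L=5, U=7 and digits 0,1,5,6,7,8 already taken and all letters distinct, that pins B to 2, so B=2.
Step 8. [col 4: T + L ≡ A (mod 10)] in column 4 we have T+L≡A with carry-in 1; given T=8, L=5 and digits 0,1,2,5,6,7,8 already taken and all letters distinct, that pins A to 4 ⇒ A=4.

Answer: A=4, B=2, G=1, J=0, L=5, Q=6, T=8, U=7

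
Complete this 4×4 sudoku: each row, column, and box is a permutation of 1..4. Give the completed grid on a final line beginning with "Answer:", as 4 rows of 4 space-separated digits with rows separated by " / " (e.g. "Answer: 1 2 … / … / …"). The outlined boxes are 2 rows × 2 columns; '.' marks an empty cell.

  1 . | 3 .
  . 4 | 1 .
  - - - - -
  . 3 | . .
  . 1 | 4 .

Step 1. [r2c4∈{2}] r2c4's peers cover all but 2. So r2c4=2.
Step 2. [r3c3∈{2}] r3c3 is down to just 2, so r3c3=2.
Step 3. [r1c2∈{2}] only 2 remains possible at r1c2 ⇒ r1c2=2.
Step 4. [r2c1∈{3}] r2c1's peers cover all but 3. So r2c1=3.
Step 5. [r4c1∈{2}] only 2 remains possible at r4c1 ⇒ r4c1=2.
Step 6. [r1c4∈{4}] only 4 remains possible at r1c4 ⇒ r1c4=4.
Step 7. [r4c4∈{3}] r4c4 has the single candidate 3 ⇒ r4c4=3.
Step 8. [r3c4∈{1}] nothing but 1 survives at r3c4 ⇒ r3c4=1.
Step 9. [r3c1∈{4}] nothing but 4 survives at r3c1 ⇒ r3c1=4.

Answer: 1 2 3 4 / 3 4 1 2 / 4 3 2 1 / 2 1 4 3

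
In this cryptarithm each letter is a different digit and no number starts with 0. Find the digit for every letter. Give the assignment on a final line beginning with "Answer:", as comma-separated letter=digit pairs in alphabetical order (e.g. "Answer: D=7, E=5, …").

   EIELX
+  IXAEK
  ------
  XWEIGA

Step 1. [col 1: X + K ≡ A (mod 10)] X=1 is one option consistent with column 1 (X + K ≡ A (mod 10), carry-in 0) — take it. So X=1.
Step 2. [col 1: X + K ≡ A (mod 10)] several values work for K in column 1 (X + K ≡ A (mod 10), carry-in 0); try K=7, so K=7.
Step 3. [col 1: X + K ≡ A (mod 10)] in column 1 we have X+K≡A with carry-in 0; given X=1, K=7 and digits 1,7 already taken and all letters distinct, that pins A to 8, so A=8.
Step 4. [col 2: L + E ≡ G (mod 10)] column 2 (L + E ≡ G (mod 10), carry-in 0) doesn't pin G yet; pick G=9 and continue. So G=9.
Step 5. [col 2: L + E ≡ G (mod 10)] column 2 (L + E ≡ G (mod 10), carry-in 0) doesn't pin E yet; pick E=6 and continue ⇒ E=6.
Step 6. [col 2: L + E ≡ G (mod 10)] column 2 reads L+E+carry(0)=G with E=6, G=9; with digits 1,6,7,8,9 already taken and all letters distinct, the only value for L is 3. So L=3.
Step 7. [col 3: E + A ≡ I (mod 10)] from column 3 (E=6, A=8, carry-in 0, digits 1,3,6,7,8,9 already taken and all letters distinct): I must equal 4, so I=4.
Step 8. [col 5: E + I ≡ W (mod 10)] from column 5 (E=6, I=4, carry-in 0, digits 1,3,4,6,7,8,9 already taken and all letters distinct): W must equal 0 ⇒ W=0.

Answer: A=8, E=6, G=9, I=4, K=7, L=3, W=0, X=1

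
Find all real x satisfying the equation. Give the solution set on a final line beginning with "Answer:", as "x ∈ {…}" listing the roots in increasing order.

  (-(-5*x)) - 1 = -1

Step 1. [(-(-5*x)) - 1 = -1] 1 comes off first (add 1) ⇒ sub: -(-5*x) = 0.
Step 2. [-(-5*x) = 0] LHS negated; negate both sides ⇒ neg: -5*x = 0.
Step 3. [-5*x = 0] leading coefficient -5: divide by -5 ⇒ div: x = 0.

Answer: x ∈ {0}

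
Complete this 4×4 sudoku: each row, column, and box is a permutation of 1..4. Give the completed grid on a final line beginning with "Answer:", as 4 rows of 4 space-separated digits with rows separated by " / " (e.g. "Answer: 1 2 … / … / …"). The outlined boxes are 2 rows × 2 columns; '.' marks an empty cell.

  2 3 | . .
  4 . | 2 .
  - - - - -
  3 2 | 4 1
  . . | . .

Step 1. [r4c3∈{3}] only 3 remains possible at r4c3, so r4c3=3.
Step 2. [r2c2∈{1}] r2c2 is down to just 1, so r2c2=1.
Step 3. [r1c3∈{1}] r1c3 has the single candidate 1. So r1c3=1.
Step 4. [r2c4∈{3}] r2c4's peers cover all but 3. So r2c4=3.
Step 5. [r1c4∈{4}] r1c4's peers cover all but 4, so r1c4=4.
Step 6. [r4c4∈{2}] r4c4's peers cover all but 2 ⇒ r4c4=2.
Step 7. [r4c1∈{1}] only 1 remains possible at r4c1. So r4c1=1.
Step 8. [r4c2∈{4}] r4c2's peers cover all but 4 ⇒ r4c2=4.

Answer: 2 3 1 4 / 4 1 2 3 / 3 2 4 1 / 1 4 3 2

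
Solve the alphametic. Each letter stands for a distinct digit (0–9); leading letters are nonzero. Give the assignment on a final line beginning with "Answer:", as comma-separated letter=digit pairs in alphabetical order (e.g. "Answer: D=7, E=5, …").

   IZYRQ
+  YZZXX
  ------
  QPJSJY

Step 1. [col 1: Q + X ≡ Y (mod 10)] X=5 is one option consistent with column 1 (Q + X ≡ Y (mod 10), carry-in 0) — take it ⇒ X=5.
Step 2. [col 1: Q + X ≡ Y (mod 10)] no forcing yet in column 1 (carry-in 0); Y=6 is free and consistent — try it ⇒ Y=6.
Step 3. [col 1: Q + X ≡ Y (mod 10)] in column 1 we have Q+X≡Y with carry-in 0; given X=5, Y=6 and digits 5,6 already taken and all letters distinct, that pins Q to 1 ⇒ Q=1.
Step 4. [col 2: R + X ≡ J (mod 10)] no forcing yet in column 2 (carry-in 0); J=7 is free and consistent — try it ⇒ J=7.
Step 5. [col 2: R + X ≡ J (mod 10)] from column 2 (X=5, J=7, carry-in 0, digits 1,5,6,7 already taken and all letters distinct): R must equal 2, so R=2.
Step 6. [col 3: Y + Z ≡ S (mod 10)] no forcing yet in column 3 (carry-in 0); Z=8 is free and consistent — try it, so Z=8.
Step 7. [col 3: Y + Z ≡ S (mod 10)] column 3 reads Y+Z+carry(0)=S with Y=6, Z=8; with digits 1,2,5,6,7,8 already taken and all letters distinct, the only value for S is 4 ⇒ S=4.
Step 8. [col 5: I + Y ≡ P (mod 10)] in column 5 we have I+Y≡P with carry-in 1; given Y=6 and digits 1,2,4,5,6,7,8 already taken and all letters distinct, that pins I to 3. So I=3.
Step 9. [col 5: I + Y ≡ P (mod 10)] from column 5 (I=3, Y=6, carry-in 1, digits 1,2,3,4,5,6,7,8 already taken and all letters distinct): P must equal 0 ⇒ P=0.

Answer: I=3, J=7, P=0, Q=1, R=2, S=4, X=5, Y=6, Z=8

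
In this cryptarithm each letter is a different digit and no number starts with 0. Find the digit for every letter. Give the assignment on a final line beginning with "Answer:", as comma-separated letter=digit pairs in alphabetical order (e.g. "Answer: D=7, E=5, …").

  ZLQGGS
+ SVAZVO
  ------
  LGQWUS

Step 1. [col 1: S + O ≡ S (mod 10)] column 1: given nothing yet, carry-in 0, and all letters distinct, none taken yet, S+O≡S (mod 10) forces O=0 ⇒ O=0.
Step 2. [col 1: S + O ≡ S (mod 10)] column 1 (S + O ≡ S (mod 10), carry-in 0) doesn't pin S yet; pick S=1 and continue. So S=1.
Step 3. [col 2: G + V ≡ U (mod 10)] U=4 is one option consistent with column 2 (G + V ≡ U (mod 10), carry-in 0) — take it ⇒ U=4.
Step 4. [col 2: G + V ≡ U (mod 10)] several values work for V in column 2 (G + V ≡ U (mod 10), carry-in 0); try V=8, so V=8.
Step 5. [col 2: G + V ≡ U (mod 10)] from column 2 (V=8, U=4, carry-in 0, digits 0,1,4,8 already taken and all letters distinct): G must equal 6, so G=6.
Step 6. [col 3: G + Z ≡ W (mod 10)] several values work for Z in column 3 (G + Z ≡ W (mod 10), carry-in 1); try Z=5, so Z=5.
Step 7. [col 3: G + Z ≡ W (mod 10)] column 3 reads G+Z+carry(1)=W with G=6, Z=5; with digits 0,1,4,5,6,8 already taken and all letters distinct, the only value for W is 2. So W=2.
Step 8. [col 4: Q + A ≡ Q (mod 10)] from column 4 (nothing yet, carry-in 1, digits 0,1,2,4,5,6,8 already taken and all letters distinct): A must equal 9 ⇒ A=9.
Step 9. [col 4: Q + A ≡ Q (mod 10)] no forcing yet in column 4 (carry-in 1); Q=3 is free and consistent — try it ⇒ Q=3.
Step 10. [col 5: L + V ≡ G (mod 10)] column 5: given V=8, G=6, carry-in 1, and digits 0,1,2,3,4,5,6,8,9 already taken and all letters distinct, L+V≡G (mod 10) forces L=7 ⇒ L=7.

Answer: A=9, G=6, L=7, O=0, Q=3, S=1, U=4, V=8, W=2, Z=5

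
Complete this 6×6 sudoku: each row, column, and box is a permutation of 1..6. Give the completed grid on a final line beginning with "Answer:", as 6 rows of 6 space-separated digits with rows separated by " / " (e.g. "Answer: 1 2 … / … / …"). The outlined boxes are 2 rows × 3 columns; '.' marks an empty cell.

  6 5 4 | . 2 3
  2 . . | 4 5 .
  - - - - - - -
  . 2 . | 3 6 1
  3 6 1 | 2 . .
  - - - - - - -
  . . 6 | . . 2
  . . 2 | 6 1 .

Step 1. [r6c2∈{3,4}] across row 6, 3 lands solely at r6c2. So r6c2=3.
Step 2. [r5c2∈{1,4}] in col 2, 4 fits only at r5c2, so r5c2=4.
Step 3. [r6c1∈{5}] only 5 remains possible at r6c1. So r6c1=5.
Step 4. [r4c5∈{4}] only 4 remains possible at r4c5 ⇒ r4c5=4.
Step 5. [r5c4∈{5}] only 5 remains possible at r5c4 ⇒ r5c4=5.
Step 6. [r2c2∈{1}] nothing but 1 survives at r2c2. So r2c2=1.
Step 7. [r3c1∈{4}] r3c1 is down to just 4. So r3c1=4.
Step 8. [r6c6∈{4}] r6c6 has the single candidate 4 ⇒ r6c6=4.
Step 9. [r2c3∈{3}] r2c3 is down to just 3 ⇒ r2c3=3.
Step 10. [r5c5∈{3}] only 3 remains possible at r5c5. So r5c5=3.
Step 11. [r1c4∈{1}] r1c4 is down to just 1. So r1c4=1.
Step 12. [r5c1∈{1}] only 1 remains possible at r5c1 ⇒ r5c1=1.
Step 13. [r4c6∈{5}] nothing but 5 survives at r4c6, so r4c6=5.
Step 14. [r3c3∈{5}] nothing but 5 survives at r3c3, so r3c3=5.
Step 15. [r2c6∈{6}] r2c6 is down to just 6, so r2c6=6.

Answer: 6 5 4 1 2 3 / 2 1 3 4 5 6 / 4 2 5 3 6 1 / 3 6 1 2 4 5 / 1 4 6 5 3 2 / 5 3 2 6 1 4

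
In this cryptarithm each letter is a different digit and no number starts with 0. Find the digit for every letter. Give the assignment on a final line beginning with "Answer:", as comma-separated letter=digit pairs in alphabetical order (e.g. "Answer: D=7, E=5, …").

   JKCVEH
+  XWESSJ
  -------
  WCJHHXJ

Step 1. [W] adding two 6-digit numbers gives at most 6+1 digits, and here it does — W is that final carry and must be 1. So W=1.
Step 2. [col 1: H + J ≡ J (mod 10)] column 1: given nothing yet, carry-in 0, and digits 1 already taken and all letters distinct, H+J≡J (mod 10) forces H=0 ⇒ H=0.
Step 3. [col 1: H + J ≡ J (mod 10)] several values work for J in column 1 (H + J ≡ J (mod 10), carry-in 0); try J=9, so J=9.
Step 4. [col 2: E + S ≡ X (mod 10)] several values work for S in column 2 (E + S ≡ X (mod 10), carry-in 0); try S=2. So S=2.
Step 5. [col 2: E + S ≡ X (mod 10)] no forcing yet in column 2 (carry-in 0); E=4 is free and consistent — try it ⇒ E=4.
Step 6. [col 2: E + S ≡ X (mod 10)] in column 2 we have E+S≡X with carry-in 0; given E=4, S=2 and digits 0,1,2,4,9 already taken and all letters distinct, that pins X to 6, so X=6.
Step 7. [col 3: V + S ≡ H (mod 10)] in column 3 we have V+S≡H with carry-in 0; given S=2, H=0 and digits 0,1,2,4,6,9 already taken and all letters distinct, that pins V to 8 ⇒ V=8.
Step 8. [col 4: C + E ≡ H (mod 10)] from column 4 (E=4, H=0, carry-in 1, digits 0,1,2,4,6,8,9 already taken and all letters distinct): C must equal 5. So C=5.
Step 9. [col 5: K + W ≡ J (mod 10)] column 5: given W=1, J=9, carry-in 1, and digits 0,1,2,4,5,6,8,9 already taken and all letters distinct, K+W≡J (mod 10) forces K=7, so K=7.

Answer: C=5, E=4, H=0, J=9, K=7, S=2, V=8, W=1, X=6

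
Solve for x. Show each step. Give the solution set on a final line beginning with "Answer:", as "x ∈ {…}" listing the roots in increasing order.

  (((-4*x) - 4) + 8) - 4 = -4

Step 1. [(((-4*x) - 4) + 8) - 4 = -4] 4 comes off first (add 4) ⇒ sub: ((-4*x) - 4) + 8 = 0.
Step 2. [((-4*x) - 4) + 8 = 0] the outer +8 inverts by subtracting 8. So sub: (-4*x) - 4 = -8.
Step 3. [(-4*x) - 4 = -8] -4 | LHS and -4 | -8: pull -4 out. So factor: x + 1 = 2.
Step 4. [x + 1 = 2] subtract 1: x sits inside (… + 1). So sub: x = 1.

Answer: x ∈ {1}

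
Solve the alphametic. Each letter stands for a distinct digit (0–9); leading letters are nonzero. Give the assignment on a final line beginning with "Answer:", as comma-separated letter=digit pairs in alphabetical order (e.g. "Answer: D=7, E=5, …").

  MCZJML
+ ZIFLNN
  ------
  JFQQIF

Step 1. [col 1: L + N ≡ F (mod 10)] no forcing yet in column 1 (carry-in 0); N=3 is free and consistent — try it, so N=3.
Step 2. [col 1: L + N ≡ F (mod 10)] F=8 is one option consistent with column 1 (L + N ≡ F (mod 10), carry-in 0) — take it, so F=8.
Step 3. [col 1: L + N ≡ F (mod 10)] column 1: given N=3, F=8, carry-in 0, and digits 3,8 already taken and all letters distinct, L+N≡F (mod 10) forces L=5. So L=5.
Step 4. [col 2: M + N ≡ I (mod 10)] I=7 is one option consistent with column 2 (M + N ≡ I (mod 10), carry-in 0) — take it, so I=7.
Step 5. [col 2: M + N ≡ I (mod 10)] column 2: given N=3, I=7, carry-in 0, and digits 3,5,7,8 already taken and all letters distinct, M+N≡I (mod 10) forces M=4, so M=4.
Step 6. [col 3: J + L ≡ Q (mod 10)] several values work for J in column 3 (J + L ≡ Q (mod 10), carry-in 0); try J=6. So J=6.
Step 7. [col 3: J + L ≡ Q (mod 10)] column 3: given J=6, L=5, carry-in 0, and digits 3,4,5,6,7,8 already taken and all letters distinct, J+L≡Q (mod 10) forces Q=1. So Q=1.
Step 8. [col 4: Z + F ≡ Q (mod 10)] in column 4 we have Z+F≡Q with carry-in 1; given F=8, Q=1 and digits 1,3,4,5,6,7,8 already taken and all letters distinct, that pins Z to 2 ⇒ Z=2.
Step 9. [col 5: C + I ≡ F (mod 10)] in column 5 we have C+I≡F with carry-in 1; given I=7, F=8 and digits 1,2,3,4,5,6,7,8 already taken and all letters distinct, that pins C to 0, so C=0.

Answer: C=0, F=8, I=7, J=6, L=5, M=4, N=3, Q=1, Z=2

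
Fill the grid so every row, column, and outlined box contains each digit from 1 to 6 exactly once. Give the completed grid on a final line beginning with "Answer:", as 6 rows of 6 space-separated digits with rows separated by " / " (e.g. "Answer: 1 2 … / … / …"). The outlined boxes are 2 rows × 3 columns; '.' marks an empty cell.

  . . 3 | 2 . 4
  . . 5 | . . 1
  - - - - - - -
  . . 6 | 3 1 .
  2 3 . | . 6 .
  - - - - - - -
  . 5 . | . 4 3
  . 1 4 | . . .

Step 1. [r6c6∈{2,5,6}] col 6 places 6 nowhere but r6c6. So r6c6=6.
Step 2. [r1c2∈{6}] nothing but 6 survives at r1c2, so r1c2=6.
Step 3. [r6c4∈{5}] only 5 remains possible at r6c4. So r6c4=5.
Step 4. [r3c1∈{4,5}] 5 has one home in col 1: r3c1. So r3c1=5.
Step 5. [r3c2∈{4}] r3c2 has the single candidate 4. So r3c2=4.
Step 6. [r2c5∈{3}] r2c5 has the single candidate 3. So r2c5=3.
Step 7. [r2c2∈{2}] nothing but 2 survives at r2c2. So r2c2=2.
Step 8. [r5c4∈{1}] only 1 remains possible at r5c4. So r5c4=1.
Step 9. [r2c1∈{4}] only 4 remains possible at r2c1 ⇒ r2c1=4.
Step 10. [r4c3∈{1}] r4c3's peers cover all but 1. So r4c3=1.
Step 11. [r5c1∈{6}] r5c1's peers cover all but 6 ⇒ r5c1=6.
Step 12. [r5c3∈{2}] r5c3 is down to just 2 ⇒ r5c3=2.
Step 13. [r1c5∈{5}] r1c5 is down to just 5 ⇒ r1c5=5.
Step 14. [r2c4∈{6}] r2c4's peers cover all but 6 ⇒ r2c4=6.
Step 15. [r3c6∈{2}] only 2 remains possible at r3c6, so r3c6=2.
Step 16. [r6c5∈{2}] r6c5 is down to just 2. So r6c5=2.
Step 17. [r1c1∈{1}] only 1 remains possible at r1c1, so r1c1=1.
Step 18. [r4c6∈{5}] r4c6 has the single candidate 5, so r4c6=5.
Step 19. [r6c1∈{3}] only 3 remains possible at r6c1, so r6c1=3.
Step 20. [r4c4∈{4}] r4c4 has the single candidate 4 ⇒ r4c4=4.

Answer: 1 6 3 2 5 4 / 4 2 5 6 3 1 / 5 4 6 3 1 2 / 2 3 1 4 6 5 / 6 5 2 1 4 3 / 3 1 4 5 2 6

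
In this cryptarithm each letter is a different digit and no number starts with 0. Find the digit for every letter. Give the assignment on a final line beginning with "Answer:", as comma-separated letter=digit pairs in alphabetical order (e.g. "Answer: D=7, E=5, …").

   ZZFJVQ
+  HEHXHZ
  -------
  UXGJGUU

Step 1. [col 1: Q + Z ≡ U (mod 10)] column 1 (Q + Z ≡ U (mod 10), carry-in 0) doesn't pin Z yet; pick Z=7 and continue. So Z=7.
Step 2. [col 1: Q + Z ≡ U (mod 10)] column 1 (Q + Z ≡ U (mod 10), carry-in 0) doesn't pin Q yet; pick Q=4 and continue, so Q=4.
Step 3. [col 1: Q + Z ≡ U (mod 10)] column 1 reads Q+Z+carry(0)=U with Q=4, Z=7; with digits 4,7 already taken and all letters distinct, the only value for U is 1 ⇒ U=1.
Step 4. [col 2: V + H ≡ U (mod 10)] H=2 is one option consistent with column 2 (V + H ≡ U (mod 10), carry-in 1) — take it, so H=2.
Step 5. [col 2: V + H ≡ U (mod 10)] column 2 reads V+H+carry(1)=U with H=2, U=1; with digits 1,2,4,7 already taken and all letters distinct, the only value for V is 8. So V=8.
Step 6. [col 3: J + X ≡ G (mod 10)] column 3 (J + X ≡ G (mod 10), carry-in 1) doesn't pin J yet; pick J=5 and continue ⇒ J=5.
Step 7. [col 3: J + X ≡ G (mod 10)] several values work for X in column 3 (J + X ≡ G (mod 10), carry-in 1); try X=0 ⇒ X=0.
Step 8. [col 3: J + X ≡ G (mod 10)] column 3 reads J+X+carry(1)=G with J=5, X=0; with digits 0,1,2,4,5,7,8 already taken and all letters distinct, the only value for G is 6 ⇒ G=6.
Step 9. [col 4: F + H ≡ J (mod 10)] from column 4 (H=2, J=5, carry-in 0, digits 0,1,2,4,5,6,7,8 already taken and all letters distinct): F must equal 3, so F=3.
Step 10. [col 5: Z + E ≡ G (mod 10)] column 5 reads Z+E+carry(0)=G with Z=7, G=6; with digits 0,1,2,3,4,5,6,7,8 already taken and all letters distinct, the only value for E is 9. So E=9.

Answer: E=9, F=3, G=6, H=2, J=5, Q=4, U=1, V=8, X=0, Z=7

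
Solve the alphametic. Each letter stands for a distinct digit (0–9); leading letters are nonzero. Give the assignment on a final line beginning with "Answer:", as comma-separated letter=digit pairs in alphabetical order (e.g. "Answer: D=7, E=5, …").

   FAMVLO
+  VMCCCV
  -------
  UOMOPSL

Step 1. [col 1: O + V ≡ L (mod 10)] no forcing yet in column 1 (carry-in 0); V=8 is free and consistent — try it ⇒ V=8.
Step 2. [U] the sum has 7 digits but both addends have 6; that extra leading digit U is the final carry, namely 1, so U=1.
Step 3. [col 1: O + V ≡ L (mod 10)] column 1 (O + V ≡ L (mod 10), carry-in 0) doesn't pin L yet; pick L=0 and continue ⇒ L=0.
Step 4. [col 1: O + V ≡ L (mod 10)] in column 1 we have O+V≡L with carry-in 0; given V=8, L=0 and digits 0,1,8 already taken and all letters distinct, that pins O to 2. So O=2.
Step 5. [col 2: L + C ≡ S (mod 10)] no forcing yet in column 2 (carry-in 1); S=7 is free and consistent — try it, so S=7.
Step 6. [col 2: L + C ≡ S (mod 10)] column 2: given L=0, S=7, carry-in 1, and digits 0,1,2,7,8 already taken and all letters distinct, L+C≡S (mod 10) forces C=6. So C=6.
Step 7. [col 3: V + C ≡ P (mod 10)] column 3: given V=8, C=6, carry-in 0, and digits 0,1,2,6,7,8 already taken and all letters distinct, V+C≡P (mod 10) forces P=4. So P=4.
Step 8. [col 4: M + C ≡ O (mod 10)] column 4 reads M+C+carry(1)=O with C=6, O=2; with digits 0,1,2,4,6,7,8 already taken and all letters distinct, the only value for M is 5 ⇒ M=5.
Step 9. [col 5: A + M ≡ M (mod 10)] column 5 reads A+M+carry(1)=M with M=5; with digits 0,1,2,4,5,6,7,8 already taken and all letters distinct, the only value for A is 9. So A=9.
Step 10. [col 6: F + V ≡ O (mod 10)] column 6: given V=8, O=2, carry-in 1, and digits 0,1,2,4,5,6,7,8,9 already taken and all letters distinct, F+V≡O (mod 10) forces F=3, so F=3.

Answer: A=9, C=6, F=3, L=0, M=5, O=2, P=4, S=7, U=1, V=8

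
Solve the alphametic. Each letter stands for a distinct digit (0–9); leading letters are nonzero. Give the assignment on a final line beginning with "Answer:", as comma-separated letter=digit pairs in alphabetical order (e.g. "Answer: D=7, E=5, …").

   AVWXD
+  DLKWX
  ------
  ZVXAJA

Step 1. [Z] Z is the leading digit of a 6-digit sum of two 5-digit numbers; the final carry is exactly 1. So Z=1.
Step 2. [col 1: D + X ≡ A (mod 10)] no forcing yet in column 1 (carry-in 0); X=8 is free and consistent — try it ⇒ X=8.
Step 3. [col 1: D + X ≡ A (mod 10)] column 1 (D + X ≡ A (mod 10), carry-in 0) doesn't pin D yet; pick D=7 and continue, so D=7.
Step 4. [col 1: D + X ≡ A (mod 10)] from column 1 (D=7, X=8, carry-in 0, digits 1,7,8 already taken and all letters distinct): A must equal 5, so A=5.
Step 5. [col 2: X + W ≡ J (mod 10)] no forcing yet in column 2 (carry-in 1); W=4 is free and consistent — try it, so W=4.
Step 6. [col 2: X + W ≡ J (mod 10)] in column 2 we have X+W≡J with carry-in 1; given X=8, W=4 and digits 1,4,5,7,8 already taken and all letters distinct, that pins J to 3 ⇒ J=3.
Step 7. [col 3: W + K ≡ A (mod 10)] column 3 reads W+K+carry(1)=A with W=4, A=5; with digits 1,3,4,5,7,8 already taken and all letters distinct, the only value for K is 0 ⇒ K=0.
Step 8. [col 4: V + L ≡ X (mod 10)] L=6 is one option consistent with column 4 (V + L ≡ X (mod 10), carry-in 0) — take it ⇒ L=6.
Step 9. [col 4: V + L ≡ X (mod 10)] column 4: given L=6, X=8, carry-in 0, and digits 0,1,3,4,5,6,7,8 already taken and all letters distinct, V+L≡X (mod 10) forces V=2, so V=2.

Answer: A=5, D=7, J=3, K=0, L=6, V=2, W=4, X=8, Z=1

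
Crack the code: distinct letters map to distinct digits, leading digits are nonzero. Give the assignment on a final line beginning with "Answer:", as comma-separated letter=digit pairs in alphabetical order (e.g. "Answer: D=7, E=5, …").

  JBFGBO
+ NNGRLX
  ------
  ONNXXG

Step 1. [col 1: O + X ≡ G (mod 10)] column 1 (O + X ≡ G (mod 10), carry-in 0) doesn't pin O yet; pick O=8 and continue. So O=8.
Step 2. [col 1: O + X ≡ G (mod 10)] no forcing yet in column 1 (carry-in 0); G=4 is free and consistent — try it ⇒ G=4.
Step 3. [col 1: O + X ≡ G (mod 10)] column 1: given O=8, G=4, carry-in 0, and digits 4,8 already taken and all letters distinct, O+X≡G (mod 10) forces X=6, so X=6.
Step 4. [col 2: B + L ≡ X (mod 10)] several values work for B in column 2 (B + L ≡ X (mod 10), carry-in 1); try B=0 ⇒ B=0.
Step 5. [col 2: B + L ≡ X (mod 10)] from column 2 (B=0, X=6, carry-in 1, digits 0,4,6,8 already taken and all letters distinct): L must equal 5, so L=5.
Step 6. [col 3: G + R ≡ X (mod 10)] column 3 reads G+R+carry(0)=X with G=4, X=6; with digits 0,4,5,6,8 already taken and all letters distinct, the only value for R is 2 ⇒ R=2.
Step 7. [col 4: F + G ≡ N (mod 10)] no forcing yet in column 4 (carry-in 0); N=7 is free and consistent — try it. So N=7.
Step 8. [col 4: F + G ≡ N (mod 10)] column 4 reads F+G+carry(0)=N with G=4, N=7; with digits 0,2,4,5,6,7,8 already taken and all letters distinct, the only value for F is 3 ⇒ F=3.
Step 9. [col 6: J + N ≡ O (mod 10)] from column 6 (N=7, O=8, carry-in 0, digits 0,2,3,4,5,6,7,8 already taken and all letters distinct): J must equal 1, so J=1.

Answer: B=0, F=3, G=4, J=1, L=5, N=7, O=8, R=2, X=6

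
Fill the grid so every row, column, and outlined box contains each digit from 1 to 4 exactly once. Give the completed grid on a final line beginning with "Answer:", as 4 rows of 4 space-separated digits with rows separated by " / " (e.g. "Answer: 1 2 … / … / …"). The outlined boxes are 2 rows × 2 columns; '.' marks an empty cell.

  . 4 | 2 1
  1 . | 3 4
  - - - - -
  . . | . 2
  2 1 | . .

Step 1. [r3c1∈{3,4}] in col 1, 4 fits only at r3c1, so r3c1=4.
Step 2. [r4c3∈{4}] only 4 remains possible at r4c3 ⇒ r4c3=4.
Step 3. [r1c1∈{3}] nothing but 3 survives at r1c1 ⇒ r1c1=3.
Step 4. [r2c2∈{2}] r2c2's peers cover all but 2 ⇒ r2c2=2.
Step 5. [r3c3∈{1}] r3c3's peers cover all but 1, so r3c3=1.
Step 6. [r4c4∈{3}] r4c4 is down to just 3. So r4c4=3.
Step 7. [r3c2∈{3}] r3c2 has the single candidate 3, so r3c2=3.

Answer: 3 4 2 1 / 1 2 3 4 / 4 3 1 2 / 2 1 4 3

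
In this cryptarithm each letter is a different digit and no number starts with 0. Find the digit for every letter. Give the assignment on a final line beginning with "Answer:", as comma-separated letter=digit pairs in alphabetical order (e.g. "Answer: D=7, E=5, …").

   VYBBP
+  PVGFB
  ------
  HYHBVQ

Step 1. [col 1: P + B ≡ Q (mod 10)] Q=8 is one option consistent with column 1 (P + B ≡ Q (mod 10), carry-in 0) — take it. So Q=8.
Step 2. [col 1: P + B ≡ Q (mod 10)] P=6 is one option consistent with column 1 (P + B ≡ Q (mod 10), carry-in 0) — take it. So P=6.
Step 3. [col 1: P + B ≡ Q (mod 10)] from column 1 (P=6, Q=8, carry-in 0, digits 6,8 already taken and all letters distinct): B must equal 2, so B=2.
Step 4. [col 2: B + F ≡ V (mod 10)] V=7 is one option consistent with column 2 (B + F ≡ V (mod 10), carry-in 0) — take it ⇒ V=7.
Step 5. [H] H is the leading digit of a 6-digit sum of two 5-digit numbers; the final carry is exactly 1, so H=1.
Step 6. [col 2: B + F ≡ V (mod 10)] column 2 reads B+F+carry(0)=V with B=2, V=7; with digits 1,2,6,7,8 already taken and all letters distinct, the only value for F is 5 ⇒ F=5.
Step 7. [col 3: B + G ≡ B (mod 10)] column 3 reads B+G+carry(0)=B with B=2; with digits 1,2,5,6,7,8 already taken and all letters distinct, the only value for G is 0, so G=0.
Step 8. [col 4: Y + V ≡ H (mod 10)] in column 4 we have Y+V≡H with carry-in 0; given V=7, H=1 and digits 0,1,2,5,6,7,8 already taken and all letters distinct, that pins Y to 4 ⇒ Y=4.

Answer: B=2, F=5, G=0, H=1, P=6, Q=8, V=7, Y=4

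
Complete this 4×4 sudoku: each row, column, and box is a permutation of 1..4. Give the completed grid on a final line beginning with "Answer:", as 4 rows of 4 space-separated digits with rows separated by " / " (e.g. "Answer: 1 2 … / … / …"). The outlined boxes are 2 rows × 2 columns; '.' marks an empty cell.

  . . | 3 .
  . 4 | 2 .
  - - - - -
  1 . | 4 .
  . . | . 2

Step 1. [r1c2∈{1,2}] in col 2, 1 fits only at r1c2. So r1c2=1.
Step 2. [r4c2∈{3}] r4c2 is down to just 3 ⇒ r4c2=3.
Step 3. [r1c4∈{4}] only 4 remains possible at r1c4, so r1c4=4.
Step 4. [r1c1∈{2}] r1c1's peers cover all but 2, so r1c1=2.
Step 5. [r3c2∈{2}] only 2 remains possible at r3c2. So r3c2=2.
Step 6. [r2c1∈{3}] nothing but 3 survives at r2c1, so r2c1=3.
Step 7. [r2c4∈{1}] r2c4 has the single candidate 1, so r2c4=1.
Step 8. [r3c4∈{3}] r3c4 has the single candidate 3. So r3c4=3.
Step 9. [r4c3∈{1}] r4c3 has the single candidate 1. So r4c3=1.
Step 10. [r4c1∈{4}] r4c1's peers cover all but 4 ⇒ r4c1=4.

Answer: 2 1 3 4 / 3 4 2 1 / 1 2 4 3 / 4 3 1 2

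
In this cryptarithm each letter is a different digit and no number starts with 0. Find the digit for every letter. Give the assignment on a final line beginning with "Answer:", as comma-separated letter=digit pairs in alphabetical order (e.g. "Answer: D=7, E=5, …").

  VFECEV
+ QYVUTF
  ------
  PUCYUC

Step 1. [col 1: V + F ≡ C (mod 10)] several values work for C in column 1 (V + F ≡ C (mod 10), carry-in 0); try C=2, so C=2.
Step 2. [col 1: V + F ≡ C (mod 10)] no forcing yet in column 1 (carry-in 0); F=7 is free and consistent — try it ⇒ F=7.
Step 3. [col 1: V + F ≡ C (mod 10)] in column 1 we have V+F≡C with carry-in 0; given F=7, C=2 and digits 2,7 already taken and all letters distinct, that pins V to 5 ⇒ V=5.
Step 4. [col 2: E + T ≡ U (mod 10)] E=6 is one option consistent with column 2 (E + T ≡ U (mod 10), carry-in 1) — take it, so E=6.
Step 5. [col 2: E + T ≡ U (mod 10)] T=1 is one option consistent with column 2 (E + T ≡ U (mod 10), carry-in 1) — take it ⇒ T=1.
Step 6. [col 2: E + T ≡ U (mod 10)] column 2 reads E+T+carry(1)=U with E=6, T=1; with digits 1,2,5,6,7 already taken and all letters distinct, the only value for U is 8 ⇒ U=8.
Step 7. [col 3: C + U ≡ Y (mod 10)] from column 3 (C=2, U=8, carry-in 0, digits 1,2,5,6,7,8 already taken and all letters distinct): Y must equal 0, so Y=0.
Step 8. [col 6: V + Q ≡ P (mod 10)] several values work for Q in column 6 (V + Q ≡ P (mod 10), carry-in 0); try Q=4 ⇒ Q=4.
Step 9. [col 6: V + Q ≡ P (mod 10)] from column 6 (V=5, Q=4, carry-in 0, digits 0,1,2,4,5,6,7,8 already taken and all letters distinct): P must equal 9. So P=9.

Answer: C=2, E=6, F=7, P=9, Q=4, T=1, U=8, V=5, Y=0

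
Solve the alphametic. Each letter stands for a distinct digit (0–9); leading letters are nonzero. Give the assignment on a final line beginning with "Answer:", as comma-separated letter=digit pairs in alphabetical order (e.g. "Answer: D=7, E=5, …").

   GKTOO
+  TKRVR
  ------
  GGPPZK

Step 1. [col 1: O + R ≡ K (mod 10)] no forcing yet in column 1 (carry-in 0); K=6 is free and consistent — try it, so K=6.
Step 2. [col 1: O + R ≡ K (mod 10)] R=4 is one option consistent with column 1 (O + R ≡ K (mod 10), carry-in 0) — take it. So R=4.
Step 3. [col 1: O + R ≡ K (mod 10)] from column 1 (R=4, K=6, carry-in 0, digits 4,6 already taken and all letters distinct): O must equal 2. So O=2.
Step 4. [col 2: O + V ≡ Z (mod 10)] several values work for V in column 2 (O + V ≡ Z (mod 10), carry-in 0); try V=5 ⇒ V=5.
Step 5. [G] adding two 5-digit numbers gives at most 5+1 digits, and here it does — G is that final carry and must be 1. So G=1.
Step 6. [col 2: O + V ≡ Z (mod 10)] column 2: given O=2, V=5, carry-in 0, and digits 1,2,4,5,6 already taken and all letters distinct, O+V≡Z (mod 10) forces Z=7. So Z=7.
Step 7. [col 3: T + R ≡ P (mod 10)] column 3: given R=4, carry-in 0, and digits 1,2,4,5,6,7 already taken and all letters distinct, T+R≡P (mod 10) forces T=9 ⇒ T=9.
Step 8. [col 3: T + R ≡ P (mod 10)] column 3: given T=9, R=4, carry-in 0, and digits 1,2,4,5,6,7,9 already taken and all letters distinct, T+R≡P (mod 10) forces P=3 ⇒ P=3.

Answer: G=1, K=6, O=2, P=3, R=4, T=9, V=5, Z=7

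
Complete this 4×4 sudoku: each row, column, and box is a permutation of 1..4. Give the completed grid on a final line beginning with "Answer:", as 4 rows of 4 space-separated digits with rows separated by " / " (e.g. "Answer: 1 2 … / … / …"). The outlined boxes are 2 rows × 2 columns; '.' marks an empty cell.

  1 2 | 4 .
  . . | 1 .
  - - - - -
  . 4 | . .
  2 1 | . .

Step 1. [r3c1∈{3}] nothing but 3 survives at r3c1 ⇒ r3c1=3.
Step 2. [r2c4∈{2,3}] r2c4 is the only open cell in row 2 admitting 2, so r2c4=2.
Step 3. [r4c3∈{3}] r4c3's peers cover all but 3. So r4c3=3.
Step 4. [r2c2∈{3}] r2c2 has the single candidate 3. So r2c2=3.
Step 5. [r3c4∈{1}] r3c4 is down to just 1 ⇒ r3c4=1.
Step 6. [r1c4∈{3}] r1c4's peers cover all but 3 ⇒ r1c4=3.
Step 7. [r4c4∈{4}] r4c4 has the single candidate 4. So r4c4=4.
Step 8. [r2c1∈{4}] r2c1 has the single candidate 4 ⇒ r2c1=4.
Step 9. [r3c3∈{2}] only 2 remains possible at r3c3. So r3c3=2.

Answer: 1 2 4 3 / 4 3 1 2 / 3 4 2 1 / 2 1 3 4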